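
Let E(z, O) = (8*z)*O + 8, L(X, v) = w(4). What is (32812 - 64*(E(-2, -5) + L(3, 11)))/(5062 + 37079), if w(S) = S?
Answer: 26924/42141 ≈ 0.63890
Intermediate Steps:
L(X, v) = 4
E(z, O) = 8 + 8*O*z (E(z, O) = 8*O*z + 8 = 8 + 8*O*z)
(32812 - 64*(E(-2, -5) + L(3, 11)))/(5062 + 37079) = (32812 - 64*((8 + 8*(-5)*(-2)) + 4))/(5062 + 37079) = (32812 - 64*((8 + 80) + 4))/42141 = (32812 - 64*(88 + 4))*(1/42141) = (32812 - 64*92)*(1/42141) = (32812 - 5888)*(1/42141) = 26924*(1/42141) = 26924/42141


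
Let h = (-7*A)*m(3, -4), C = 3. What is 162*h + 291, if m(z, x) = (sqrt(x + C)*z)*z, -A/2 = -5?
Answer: 291 - 102060*I ≈ 291.0 - 1.0206e+5*I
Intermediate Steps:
A = 10 (A = -2*(-5) = 10)
m(z, x) = z**2*sqrt(3 + x) (m(z, x) = (sqrt(x + 3)*z)*z = (sqrt(3 + x)*z)*z = (z*sqrt(3 + x))*z = z**2*sqrt(3 + x))
h = -630*I (h = (-7*10)*(3**2*sqrt(3 - 4)) = -630*sqrt(-1) = -630*I ≈ -630.0*I)
162*h + 291 = 162*(-630*I) + 291 = -102060*I + 291 = 291 - 102060*I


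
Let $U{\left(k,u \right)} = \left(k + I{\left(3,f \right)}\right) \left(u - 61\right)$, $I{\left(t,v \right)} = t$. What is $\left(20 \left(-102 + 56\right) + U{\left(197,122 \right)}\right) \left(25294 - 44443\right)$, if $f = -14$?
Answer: $-216000720$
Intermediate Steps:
$U{\left(k,u \right)} = \left(-61 + u\right) \left(3 + k\right)$ ($U{\left(k,u \right)} = \left(k + 3\right) \left(u - 61\right) = \left(3 + k\right) \left(-61 + u\right) = \left(-61 + u\right) \left(3 + k\right)$)
$\left(20 \left(-102 + 56\right) + U{\left(197,122 \right)}\right) \left(25294 - 44443\right) = \left(20 \left(-102 + 56\right) + \left(-183 - 12017 + 3 \cdot 122 + 197 \cdot 122\right)\right) \left(25294 - 44443\right) = \left(20 \left(-46\right) + \left(-183 - 12017 + 366 + 24034\right)\right) \left(-19149\right) = \left(-920 + 12200\right) \left(-19149\right) = 11280 \left(-19149\right) = -216000720$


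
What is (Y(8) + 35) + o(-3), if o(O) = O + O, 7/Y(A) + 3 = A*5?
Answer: 1080/37 ≈ 29.189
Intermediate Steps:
Y(A) = 7/(-3 + 5*A) (Y(A) = 7/(-3 + A*5) = 7/(-3 + 5*A))
o(O) = 2*O
(Y(8) + 35) + o(-3) = (7/(-3 + 5*8) + 35) + 2*(-3) = (7/(-3 + 40) + 35) - 6 = (7/37 + 35) - 6 = 1302/37 - 6 = 1080/37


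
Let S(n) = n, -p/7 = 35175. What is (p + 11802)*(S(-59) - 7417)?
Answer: 1752546348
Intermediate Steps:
p = -246225 (p = -7*35175 = -246225)
(p + 11802)*(S(-59) - 7417) = (-246225 + 11802)*(-59 - 7417) = -234423*(-7476) = 1752546348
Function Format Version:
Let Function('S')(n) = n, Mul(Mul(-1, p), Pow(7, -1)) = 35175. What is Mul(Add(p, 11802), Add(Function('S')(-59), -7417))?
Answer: 1752546348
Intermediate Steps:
p = -246225 (p = Mul(-7, 35175) = -246225)
Mul(Add(p, 11802), Add(Function('S')(-59), -7417)) = Mul(Add(-246225, 11802), Add(-59, -7417)) = Mul(-234423, -7476) = 1752546348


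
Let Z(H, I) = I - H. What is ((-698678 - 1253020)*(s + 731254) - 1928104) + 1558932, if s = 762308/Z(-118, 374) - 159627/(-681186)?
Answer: -6657308268033809867/4654771 ≈ -1.4302e+12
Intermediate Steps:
s = 43279339481/27928626 (s = 762308/(374 - 1*(-118)) - 159627/(-681186) = 762308/(374 + 118) - 159627*(-1/681186) = 762308/492 + 53209/227062 = 762308*(1/492) + 53209/227062 = 190577/123 + 53209/227062 = 43279339481/27928626 ≈ 1549.6)
((-698678 - 1253020)*(s + 731254) - 1928104) + 1558932 = ((-698678 - 1253020)*(43279339481/27928626 + 731254) - 1928104) + 1558932 = (-1951698*20466198816485/27928626 - 1928104) + 1558932 = (-6657306549622690255/4654771 - 1928104) + 1558932 = -6657315524505274439/4654771 + 1558932 = -6657308268033809867/4654771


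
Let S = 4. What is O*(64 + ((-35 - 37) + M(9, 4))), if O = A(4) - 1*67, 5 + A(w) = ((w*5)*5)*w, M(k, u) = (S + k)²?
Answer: 52808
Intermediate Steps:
M(k, u) = (4 + k)²
A(w) = -5 + 25*w² (A(w) = -5 + ((w*5)*5)*w = -5 + ((5*w)*5)*w = -5 + (25*w)*w = -5 + 25*w²)
O = 328 (O = (-5 + 25*4²) - 1*67 = (-5 + 25*16) - 67 = (-5 + 400) - 67 = 395 - 67 = 328)
O*(64 + ((-35 - 37) + M(9, 4))) = 328*(64 + ((-35 - 37) + (4 + 9)²)) = 328*(64 + (-72 + 13²)) = 328*(64 + (-72 + 169)) = 328*(64 + 97) = 328*161 = 52808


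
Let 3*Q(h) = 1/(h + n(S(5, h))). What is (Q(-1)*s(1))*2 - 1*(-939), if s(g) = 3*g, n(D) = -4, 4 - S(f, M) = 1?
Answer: 4693/5 ≈ 938.60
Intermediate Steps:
S(f, M) = 3 (S(f, M) = 4 - 1*1 = 4 - 1 = 3)
Q(h) = 1/(3*(-4 + h)) (Q(h) = 1/(3*(h - 4)) = 1/(3*(-4 + h)))
(Q(-1)*s(1))*2 - 1*(-939) = ((1/(3*(-4 - 1)))*(3*1))*2 - 1*(-939) = (((1/3)/(-5))*3)*2 + 939 = (((1/3)*(-1/5))*3)*2 + 939 = -1/15*3*2 + 939 = -1/5*2 + 939 = -2/5 + 939 = 4693/5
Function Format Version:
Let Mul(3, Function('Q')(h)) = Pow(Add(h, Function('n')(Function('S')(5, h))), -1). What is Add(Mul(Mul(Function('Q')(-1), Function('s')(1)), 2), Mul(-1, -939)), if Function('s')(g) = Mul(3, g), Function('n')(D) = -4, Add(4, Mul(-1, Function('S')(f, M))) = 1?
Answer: Rational(4693, 5) ≈ 938.60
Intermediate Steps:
Function('S')(f, M) = 3 (Function('S')(f, M) = Add(4, Mul(-1, 1)) = Add(4, -1) = 3)
Function('Q')(h) = Mul(Rational(1, 3), Pow(Add(-4, h), -1)) (Function('Q')(h) = Mul(Rational(1, 3), Pow(Add(h, -4), -1)) = Mul(Rational(1, 3), Pow(Add(-4, h), -1)))
Add(Mul(Mul(Function('Q')(-1), Function('s')(1)), 2), Mul(-1, -939)) = Add(Mul(Mul(Mul(Rational(1, 3), Pow(Add(-4, -1), -1)), Mul(3, 1)), 2), Mul(-1, -939)) = Add(Mul(Mul(Mul(Rational(1, 3), Pow(-5, -1)), 3), 2), 939) = Add(Mul(Mul(Mul(Rational(1, 3), Rational(-1, 5)), 3), 2), 939) = Add(Mul(Mul(Rational(-1, 15), 3), 2), 939) = Add(Mul(Rational(-1, 5), 2), 939) = Add(Rational(-2, 5), 939) = Rational(4693, 5)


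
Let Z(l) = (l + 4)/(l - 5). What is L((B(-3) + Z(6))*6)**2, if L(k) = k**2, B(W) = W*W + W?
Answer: 84934656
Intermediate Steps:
Z(l) = (4 + l)/(-5 + l)
B(W) = W + W**2 (B(W) = W**2 + W = W + W**2)
L((B(-3) + Z(6))*6)**2 = (((-3*(1 - 3) + (4 + 6)/(-5 + 6))*6)**2)**2 = (((-3*(-2) + 10/1)*6)**2)**2 = (((6 + 1*10)*6)**2)**2 = (((6 + 10)*6)**2)**2 = ((16*6)**2)**2 = (96**2)**2 = 9216**2 = 84934656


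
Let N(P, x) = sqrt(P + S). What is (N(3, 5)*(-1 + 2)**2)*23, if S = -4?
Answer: 23*I ≈ 23.0*I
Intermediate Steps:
N(P, x) = sqrt(-4 + P) (N(P, x) = sqrt(P - 4) = sqrt(-4 + P))
(N(3, 5)*(-1 + 2)**2)*23 = (sqrt(-4 + 3)*(-1 + 2)**2)*23 = (sqrt(-1)*1**2)*23 = (I*1)*23 = I*23 = 23*I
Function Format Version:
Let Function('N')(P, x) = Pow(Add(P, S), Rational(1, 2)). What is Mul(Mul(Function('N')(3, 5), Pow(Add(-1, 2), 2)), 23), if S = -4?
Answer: Mul(23, I) ≈ Mul(23.000, I)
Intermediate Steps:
Function('N')(P, x) = Pow(Add(-4, P), Rational(1, 2)) (Function('N')(P, x) = Pow(Add(P, -4), Rational(1, 2)) = Pow(Add(-4, P), Rational(1, 2)))
Mul(Mul(Function('N')(3, 5), Pow(Add(-1, 2), 2)), 23) = Mul(Mul(Pow(Add(-4, 3), Rational(1, 2)), Pow(Add(-1, 2), 2)), 23) = Mul(Mul(Pow(-1, Rational(1, 2)), Pow(1, 2)), 23) = Mul(Mul(I, 1), 23) = Mul(I, 23) = Mul(23, I)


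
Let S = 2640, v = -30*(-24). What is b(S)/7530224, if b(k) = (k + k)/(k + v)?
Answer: 11/52711568 ≈ 2.0868e-7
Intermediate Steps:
v = 720
b(k) = 2*k/(720 + k) (b(k) = (k + k)/(k + 720) = (2*k)/(720 + k) = 2*k/(720 + k))
b(S)/7530224 = (2*2640/(720 + 2640))/7530224 = (2*2640/3360)*(1/7530224) = (2*2640*(1/3360))*(1/7530224) = (11/7)*(1/7530224) = 11/52711568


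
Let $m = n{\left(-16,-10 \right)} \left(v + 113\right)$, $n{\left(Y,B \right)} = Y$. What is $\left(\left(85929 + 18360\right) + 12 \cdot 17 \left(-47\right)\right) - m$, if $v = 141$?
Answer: $98765$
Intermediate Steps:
$m = -4064$ ($m = - 16 \left(141 + 113\right) = \left(-16\right) 254 = -4064$)
$\left(\left(85929 + 18360\right) + 12 \cdot 17 \left(-47\right)\right) - m = \left(\left(85929 + 18360\right) + 12 \cdot 17 \left(-47\right)\right) - -4064 = \left(104289 + 204 \left(-47\right)\right) + 4064 = \left(104289 - 9588\right) + 4064 = 94701 + 4064 = 98765$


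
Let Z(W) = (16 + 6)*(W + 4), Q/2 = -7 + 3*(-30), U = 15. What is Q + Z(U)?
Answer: 224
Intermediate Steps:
Q = -194 (Q = 2*(-7 + 3*(-30)) = 2*(-7 - 90) = 2*(-97) = -194)
Z(W) = 88 + 22*W (Z(W) = 22*(4 + W) = 88 + 22*W)
Q + Z(U) = -194 + (88 + 22*15) = -194 + (88 + 330) = -194 + 418 = 224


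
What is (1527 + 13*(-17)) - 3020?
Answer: -1714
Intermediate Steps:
(1527 + 13*(-17)) - 3020 = (1527 - 221) - 3020 = 1306 - 3020 = -1714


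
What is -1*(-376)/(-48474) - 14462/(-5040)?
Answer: 308261/107720 ≈ 2.8617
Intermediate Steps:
-1*(-376)/(-48474) - 14462/(-5040) = 376*(-1/48474) - 14462*(-1/5040) = -188/24237 + 1033/360 = 308261/107720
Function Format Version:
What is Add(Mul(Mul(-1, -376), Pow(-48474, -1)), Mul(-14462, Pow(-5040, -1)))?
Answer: Rational(308261, 107720) ≈ 2.8617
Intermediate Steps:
Add(Mul(Mul(-1, -376), Pow(-48474, -1)), Mul(-14462, Pow(-5040, -1))) = Add(Mul(376, Rational(-1, 48474)), Mul(-14462, Rational(-1, 5040))) = Add(Rational(-188, 24237), Rational(1033, 360)) = Rational(308261, 107720)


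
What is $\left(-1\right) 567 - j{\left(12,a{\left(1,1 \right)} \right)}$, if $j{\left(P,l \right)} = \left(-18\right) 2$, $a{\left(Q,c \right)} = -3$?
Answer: $-531$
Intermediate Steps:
$j{\left(P,l \right)} = -36$
$\left(-1\right) 567 - j{\left(12,a{\left(1,1 \right)} \right)} = \left(-1\right) 567 - -36 = -567 + 36 = -531$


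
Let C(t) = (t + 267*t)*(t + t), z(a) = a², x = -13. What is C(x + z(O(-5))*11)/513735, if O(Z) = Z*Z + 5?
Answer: 52395484184/513735 ≈ 1.0199e+5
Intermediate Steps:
O(Z) = 5 + Z² (O(Z) = Z² + 5 = 5 + Z²)
C(t) = 536*t² (C(t) = (268*t)*(2*t) = 536*t²)
C(x + z(O(-5))*11)/513735 = (536*(-13 + (5 + (-5)²)²*11)²)/513735 = (536*(-13 + (5 + 25)²*11)²)*(1/513735) = (536*(-13 + 30²*11)²)*(1/513735) = (536*(-13 + 900*11)²)*(1/513735) = (536*(-13 + 9900)²)*(1/513735) = (536*9887²)*(1/513735) = (536*97752769)*(1/513735) = 52395484184*(1/513735) = 52395484184/513735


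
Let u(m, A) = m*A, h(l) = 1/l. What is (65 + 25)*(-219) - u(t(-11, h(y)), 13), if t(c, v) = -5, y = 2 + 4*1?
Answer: -19645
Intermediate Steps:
y = 6 (y = 2 + 4 = 6)
u(m, A) = A*m
(65 + 25)*(-219) - u(t(-11, h(y)), 13) = (65 + 25)*(-219) - 13*(-5) = 90*(-219) - 1*(-65) = -19710 + 65 = -19645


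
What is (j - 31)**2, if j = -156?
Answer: 34969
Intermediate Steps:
(j - 31)**2 = (-156 - 31)**2 = (-187)**2 = 34969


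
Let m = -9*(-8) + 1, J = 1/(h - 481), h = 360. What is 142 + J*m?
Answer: 17109/121 ≈ 141.40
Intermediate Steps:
J = -1/121 (J = 1/(360 - 481) = 1/(-121) = -1/121 ≈ -0.0082645)
m = 73 (m = 72 + 1 = 73)
142 + J*m = 142 - 1/121*73 = 142 - 73/121 = 17109/121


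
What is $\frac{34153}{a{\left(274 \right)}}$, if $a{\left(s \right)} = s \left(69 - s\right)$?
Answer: $- \frac{833}{1370} \approx -0.60803$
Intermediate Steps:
$\frac{34153}{a{\left(274 \right)}} = \frac{34153}{274 \left(69 - 274\right)} = \frac{34153}{274 \left(-205\right)} = \frac{34153}{-56170} = 34153 \left(- \frac{1}{56170}\right) = - \frac{833}{1370}$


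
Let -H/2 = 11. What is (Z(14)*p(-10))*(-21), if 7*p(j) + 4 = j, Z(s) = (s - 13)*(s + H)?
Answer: -336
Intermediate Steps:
H = -22 (H = -2*11 = -22)
Z(s) = (-22 + s)*(-13 + s) (Z(s) = (s - 13)*(s - 22) = (-13 + s)*(-22 + s) = (-22 + s)*(-13 + s))
p(j) = -4/7 + j/7
(Z(14)*p(-10))*(-21) = ((286 + 14² - 35*14)*(-4/7 + (⅐)*(-10)))*(-21) = ((286 + 196 - 490)*(-4/7 - 10/7))*(-21) = -8*(-2)*(-21) = 16*(-21) = -336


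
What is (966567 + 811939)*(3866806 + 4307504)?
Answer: 14538059380860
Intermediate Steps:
(966567 + 811939)*(3866806 + 4307504) = 1778506*8174310 = 14538059380860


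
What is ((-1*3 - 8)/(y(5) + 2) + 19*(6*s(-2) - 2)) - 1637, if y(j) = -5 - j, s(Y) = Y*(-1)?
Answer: -11565/8 ≈ -1445.6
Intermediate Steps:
s(Y) = -Y
((-1*3 - 8)/(y(5) + 2) + 19*(6*s(-2) - 2)) - 1637 = ((-1*3 - 8)/((-5 - 1*5) + 2) + 19*(6*(-1*(-2)) - 2)) - 1637 = ((-3 - 8)/((-5 - 5) + 2) + 19*(6*2 - 2)) - 1637 = (-11/(-10 + 2) + 19*(12 - 2)) - 1637 = (-11/(-8) + 19*10) - 1637 = (-11*(-⅛) + 190) - 1637 = (11/8 + 190) - 1637 = 1531/8 - 1637 = -11565/8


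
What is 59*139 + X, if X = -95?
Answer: 8106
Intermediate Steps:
59*139 + X = 59*139 - 95 = 8201 - 95 = 8106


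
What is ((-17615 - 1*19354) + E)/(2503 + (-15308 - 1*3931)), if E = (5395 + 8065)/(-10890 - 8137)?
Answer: 703422623/318435872 ≈ 2.2090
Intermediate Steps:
E = -13460/19027 (E = 13460/(-19027) = 13460*(-1/19027) = -13460/19027 ≈ -0.70742)
((-17615 - 1*19354) + E)/(2503 + (-15308 - 1*3931)) = ((-17615 - 1*19354) - 13460/19027)/(2503 + (-15308 - 1*3931)) = ((-17615 - 19354) - 13460/19027)/(2503 + (-15308 - 3931)) = (-36969 - 13460/19027)/(2503 - 19239) = -703422623/19027/(-16736) = -703422623/19027*(-1/16736) = 703422623/318435872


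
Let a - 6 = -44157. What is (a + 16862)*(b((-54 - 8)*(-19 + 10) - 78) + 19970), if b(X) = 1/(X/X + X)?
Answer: -262126427019/481 ≈ -5.4496e+8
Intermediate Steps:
b(X) = 1/(1 + X)
a = -44151 (a = 6 - 44157 = -44151)
(a + 16862)*(b((-54 - 8)*(-19 + 10) - 78) + 19970) = (-44151 + 16862)*(1/(1 + ((-54 - 8)*(-19 + 10) - 78)) + 19970) = -27289*(1/(1 + (-62*(-9) - 78)) + 19970) = -27289*(1/(1 + (558 - 78)) + 19970) = -27289*(1/(1 + 480) + 19970) = -27289*(1/481 + 19970) = -27289*9605571/481 = -262126427019/481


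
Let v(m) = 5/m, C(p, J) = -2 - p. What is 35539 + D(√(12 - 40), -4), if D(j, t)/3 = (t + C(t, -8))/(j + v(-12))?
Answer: 144182083/4057 + 1728*I*√7/4057 ≈ 35539.0 + 1.1269*I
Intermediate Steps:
D(j, t) = -6/(-5/12 + j) (D(j, t) = 3*((t + (-2 - t))/(j + 5/(-12))) = 3*(-2/(j + 5*(-1/12))) = 3*(-2/(j - 5/12)) = 3*(-2/(-5/12 + j)) = -6/(-5/12 + j))
35539 + D(√(12 - 40), -4) = 35539 - 72/(-5 + 12*√(12 - 40)) = 35539 - 72/(-5 + 12*√(-28)) = 35539 - 72/(-5 + 12*(2*I*√7)) = 35539 - 72/(-5 + 24*I*√7)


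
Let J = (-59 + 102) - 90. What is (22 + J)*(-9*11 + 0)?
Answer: 2475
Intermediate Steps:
J = -47 (J = 43 - 90 = -47)
(22 + J)*(-9*11 + 0) = (22 - 47)*(-9*11 + 0) = -25*(-99 + 0) = -25*(-99) = 2475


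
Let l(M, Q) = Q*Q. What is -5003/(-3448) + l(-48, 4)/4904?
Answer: 3073735/2113624 ≈ 1.4542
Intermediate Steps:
l(M, Q) = Q²
-5003/(-3448) + l(-48, 4)/4904 = -5003/(-3448) + 4²/4904 = -5003*(-1/3448) + 16*(1/4904) = 5003/3448 + 2/613 = 3073735/2113624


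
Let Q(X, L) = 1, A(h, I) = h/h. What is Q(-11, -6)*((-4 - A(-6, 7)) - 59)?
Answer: -64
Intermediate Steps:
A(h, I) = 1
Q(-11, -6)*((-4 - A(-6, 7)) - 59) = 1*((-4 - 1*1) - 59) = 1*((-4 - 1) - 59) = 1*(-5 - 59) = 1*(-64) = -64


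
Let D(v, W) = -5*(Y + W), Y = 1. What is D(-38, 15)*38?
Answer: -3040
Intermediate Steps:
D(v, W) = -5 - 5*W (D(v, W) = -5*(1 + W) = -5 - 5*W)
D(-38, 15)*38 = (-5 - 5*15)*38 = (-5 - 75)*38 = -80*38 = -3040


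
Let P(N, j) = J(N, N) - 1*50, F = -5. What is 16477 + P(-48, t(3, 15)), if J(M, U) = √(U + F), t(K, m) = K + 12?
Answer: 16427 + I*√53 ≈ 16427.0 + 7.2801*I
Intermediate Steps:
t(K, m) = 12 + K
J(M, U) = √(-5 + U) (J(M, U) = √(U - 5) = √(-5 + U))
P(N, j) = -50 + √(-5 + N) (P(N, j) = √(-5 + N) - 1*50 = √(-5 + N) - 50 = -50 + √(-5 + N))
16477 + P(-48, t(3, 15)) = 16477 + (-50 + √(-5 - 48)) = 16477 + (-50 + √(-53)) = 16477 + (-50 + I*√53) = 16427 + I*√53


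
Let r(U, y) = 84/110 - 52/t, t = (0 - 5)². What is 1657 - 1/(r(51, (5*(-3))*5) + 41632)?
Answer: 18970061491/11448438 ≈ 1657.0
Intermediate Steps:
t = 25 (t = (-5)² = 25)
r(U, y) = -362/275 (r(U, y) = 84/110 - 52/25 = 84*(1/110) - 52*1/25 = 42/55 - 52/25 = -362/275)
1657 - 1/(r(51, (5*(-3))*5) + 41632) = 1657 - 1/(-362/275 + 41632) = 1657 - 1/11448438/275 = 1657 - 1*275/11448438 = 1657 - 275/11448438 = 18970061491/11448438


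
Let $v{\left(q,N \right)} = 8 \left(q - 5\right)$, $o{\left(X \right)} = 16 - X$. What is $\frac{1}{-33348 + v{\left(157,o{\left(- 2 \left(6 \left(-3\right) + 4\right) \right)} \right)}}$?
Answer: $- \frac{1}{32132} \approx -3.1122 \cdot 10^{-5}$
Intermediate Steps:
$v{\left(q,N \right)} = -40 + 8 q$ ($v{\left(q,N \right)} = 8 \left(-5 + q\right) = -40 + 8 q$)
$\frac{1}{-33348 + v{\left(157,o{\left(- 2 \left(6 \left(-3\right) + 4\right) \right)} \right)}} = \frac{1}{-33348 + \left(-40 + 8 \cdot 157\right)} = \frac{1}{-33348 + \left(-40 + 1256\right)} = \frac{1}{-33348 + 1216} = \frac{1}{-32132} = - \frac{1}{32132}$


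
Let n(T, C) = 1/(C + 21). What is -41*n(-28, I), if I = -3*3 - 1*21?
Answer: 41/9 ≈ 4.5556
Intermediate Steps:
I = -30 (I = -9 - 21 = -30)
n(T, C) = 1/(21 + C)
-41*n(-28, I) = -41/(21 - 30) = -41/(-9) = -41*(-1/9) = 41/9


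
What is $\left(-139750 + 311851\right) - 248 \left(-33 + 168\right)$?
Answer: $138621$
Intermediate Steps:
$\left(-139750 + 311851\right) - 248 \left(-33 + 168\right) = 172101 - 33480 = 138621$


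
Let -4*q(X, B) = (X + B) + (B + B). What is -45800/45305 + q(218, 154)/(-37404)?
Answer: -170540135/169458822 ≈ -1.0064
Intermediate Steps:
q(X, B) = -3*B/4 - X/4 (q(X, B) = -((X + B) + (B + B))/4 = -((B + X) + 2*B)/4 = -(X + 3*B)/4 = -3*B/4 - X/4)
-45800/45305 + q(218, 154)/(-37404) = -45800/45305 + (-3/4*154 - 1/4*218)/(-37404) = -45800*1/45305 + (-231/2 - 109/2)*(-1/37404) = -9160/9061 - 170*(-1/37404) = -9160/9061 + 85/18702 = -170540135/169458822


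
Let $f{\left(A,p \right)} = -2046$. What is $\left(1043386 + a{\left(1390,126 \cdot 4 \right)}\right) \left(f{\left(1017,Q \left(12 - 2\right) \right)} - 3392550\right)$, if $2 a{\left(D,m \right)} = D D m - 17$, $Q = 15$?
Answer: $-1656333975851190$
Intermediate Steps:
$a{\left(D,m \right)} = - \frac{17}{2} + \frac{m D^{2}}{2}$ ($a{\left(D,m \right)} = \frac{D D m - 17}{2} = \frac{D^{2} m - 17}{2} = \frac{m D^{2} - 17}{2} = \frac{-17 + m D^{2}}{2} = - \frac{17}{2} + \frac{m D^{2}}{2}$)
$\left(1043386 + a{\left(1390,126 \cdot 4 \right)}\right) \left(f{\left(1017,Q \left(12 - 2\right) \right)} - 3392550\right) = \left(1043386 - \left(\frac{17}{2} - \frac{126 \cdot 4 \cdot 1390^{2}}{2}\right)\right) \left(-2046 - 3392550\right) = \left(1043386 - \left(\frac{17}{2} - 486889200\right)\right) \left(-3394596\right) = \left(1043386 + \left(- \frac{17}{2} + 486889200\right)\right) \left(-3394596\right) = \left(1043386 + \frac{973778383}{2}\right) \left(-3394596\right) = \frac{975865155}{2} \left(-3394596\right) = -1656333975851190$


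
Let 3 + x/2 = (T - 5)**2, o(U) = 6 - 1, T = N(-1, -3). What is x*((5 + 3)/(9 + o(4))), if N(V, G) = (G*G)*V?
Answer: 1544/7 ≈ 220.57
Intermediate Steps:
N(V, G) = V*G**2 (N(V, G) = G**2*V = V*G**2)
T = -9 (T = -1*(-3)**2 = -1*9 = -9)
o(U) = 5
x = 386 (x = -6 + 2*(-9 - 5)**2 = -6 + 2*(-14)**2 = -6 + 2*196 = -6 + 392 = 386)
x*((5 + 3)/(9 + o(4))) = 386*((5 + 3)/(9 + 5)) = 386*(8/14) = 386*((1/14)*8) = 386*(4/7) = 1544/7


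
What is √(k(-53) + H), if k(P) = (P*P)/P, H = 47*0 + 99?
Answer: √46 ≈ 6.7823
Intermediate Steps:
H = 99 (H = 0 + 99 = 99)
k(P) = P (k(P) = P²/P = P)
√(k(-53) + H) = √(-53 + 99) = √46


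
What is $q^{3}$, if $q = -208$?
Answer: $-8998912$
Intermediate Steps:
$q^{3} = \left(-208\right)^{3} = -8998912$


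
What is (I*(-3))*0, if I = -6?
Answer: 0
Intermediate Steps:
(I*(-3))*0 = -6*(-3)*0 = 18*0 = 0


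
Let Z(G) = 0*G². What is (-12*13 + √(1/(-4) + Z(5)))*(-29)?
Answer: 4524 - 29*I/2 ≈ 4524.0 - 14.5*I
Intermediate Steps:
Z(G) = 0
(-12*13 + √(1/(-4) + Z(5)))*(-29) = (-12*13 + √(1/(-4) + 0))*(-29) = (-156 + √(-¼ + 0))*(-29) = (-156 + √(-¼))*(-29) = (-156 + I/2)*(-29) = 4524 - 29*I/2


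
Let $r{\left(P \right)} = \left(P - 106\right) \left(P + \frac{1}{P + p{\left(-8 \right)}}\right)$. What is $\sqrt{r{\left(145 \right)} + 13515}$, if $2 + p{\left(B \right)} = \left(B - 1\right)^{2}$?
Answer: $\frac{\sqrt{60117666}}{56} \approx 138.46$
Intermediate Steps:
$p{\left(B \right)} = -2 + \left(-1 + B\right)^{2}$ ($p{\left(B \right)} = -2 + \left(B - 1\right)^{2} = -2 + \left(-1 + B\right)^{2}$)
$r{\left(P \right)} = \left(-106 + P\right) \left(P + \frac{1}{79 + P}\right)$ ($r{\left(P \right)} = \left(P - 106\right) \left(P + \frac{1}{P - \left(2 - \left(-1 - 8\right)^{2}\right)}\right) = \left(-106 + P\right) \left(P + \frac{1}{P - \left(2 - \left(-9\right)^{2}\right)}\right) = \left(-106 + P\right) \left(P + \frac{1}{P + \left(-2 + 81\right)}\right) = \left(-106 + P\right) \left(P + \frac{1}{P + 79}\right) = \left(-106 + P\right) \left(P + \frac{1}{79 + P}\right)$)
$\sqrt{r{\left(145 \right)} + 13515} = \sqrt{\frac{-106 + 145^{3} - 1214085 - 27 \cdot 145^{2}}{79 + 145} + 13515} = \sqrt{\frac{-106 + 3048625 - 1214085 - 567675}{224} + 13515} = \sqrt{\frac{1}{224} \cdot 1266759 + 13515} = \sqrt{\frac{1266759}{224} + 13515} = \sqrt{\frac{4294119}{224}} = \frac{\sqrt{60117666}}{56}$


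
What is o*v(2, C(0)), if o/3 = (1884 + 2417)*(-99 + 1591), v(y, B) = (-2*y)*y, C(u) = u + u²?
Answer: -154010208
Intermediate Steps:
v(y, B) = -2*y²
o = 19251276 (o = 3*((1884 + 2417)*(-99 + 1591)) = 3*(4301*1492) = 3*6417092 = 19251276)
o*v(2, C(0)) = 19251276*(-2*2²) = 19251276*(-2*4) = 19251276*(-8) = -154010208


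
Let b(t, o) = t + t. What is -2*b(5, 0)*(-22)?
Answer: 440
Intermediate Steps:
b(t, o) = 2*t
-2*b(5, 0)*(-22) = -4*5*(-22) = -2*10*(-22) = -20*(-22) = 440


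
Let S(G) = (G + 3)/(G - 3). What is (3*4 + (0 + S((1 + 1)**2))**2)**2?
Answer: 3721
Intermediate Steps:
S(G) = (3 + G)/(-3 + G)
(3*4 + (0 + S((1 + 1)**2))**2)**2 = (3*4 + (0 + (3 + (1 + 1)**2)/(-3 + (1 + 1)**2))**2)**2 = (12 + (0 + (3 + 2**2)/(-3 + 2**2))**2)**2 = (12 + (0 + (3 + 4)/(-3 + 4))**2)**2 = (12 + (0 + 7/1)**2)**2 = (12 + (0 + 1*7)**2)**2 = (12 + (0 + 7)**2)**2 = (12 + 7**2)**2 = (12 + 49)**2 = 61**2 = 3721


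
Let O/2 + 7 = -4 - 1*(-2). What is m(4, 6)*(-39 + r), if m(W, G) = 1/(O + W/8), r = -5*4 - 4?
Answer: 18/5 ≈ 3.6000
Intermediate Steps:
O = -18 (O = -14 + 2*(-4 - 1*(-2)) = -14 + 2*(-4 + 2) = -14 + 2*(-2) = -14 - 4 = -18)
r = -24 (r = -20 - 4 = -24)
m(W, G) = 1/(-18 + W/8)
m(4, 6)*(-39 + r) = (8/(-144 + 4))*(-39 - 24) = (8/(-140))*(-63) = (8*(-1/140))*(-63) = -2/35*(-63) = 18/5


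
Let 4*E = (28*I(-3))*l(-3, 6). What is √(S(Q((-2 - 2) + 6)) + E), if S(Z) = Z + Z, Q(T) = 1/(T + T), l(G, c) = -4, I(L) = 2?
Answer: I*√222/2 ≈ 7.4498*I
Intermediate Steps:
Q(T) = 1/(2*T)
S(Z) = 2*Z
E = -56 (E = ((28*2)*(-4))/4 = (56*(-4))/4 = (¼)*(-224) = -56)
√(S(Q((-2 - 2) + 6)) + E) = √(2*(1/(2*((-2 - 2) + 6))) - 56) = √(2*(1/(2*(-4 + 6))) - 56) = √(2*((½)/2) - 56) = √(2*((½)*(½)) - 56) = √(2*(¼) - 56) = √(½ - 56) = √(-111/2) = I*√222/2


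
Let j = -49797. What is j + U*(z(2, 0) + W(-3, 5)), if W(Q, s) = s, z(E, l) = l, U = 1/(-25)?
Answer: -248986/5 ≈ -49797.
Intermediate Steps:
U = -1/25 ≈ -0.040000
j + U*(z(2, 0) + W(-3, 5)) = -49797 - (0 + 5)/25 = -49797 - 1/25*5 = -49797 - 1/5 = -248986/5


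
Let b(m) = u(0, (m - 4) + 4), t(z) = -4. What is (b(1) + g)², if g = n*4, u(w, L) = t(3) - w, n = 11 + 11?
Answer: 7056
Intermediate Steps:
n = 22
u(w, L) = -4 - w
b(m) = -4 (b(m) = -4 - 1*0 = -4 + 0 = -4)
g = 88 (g = 22*4 = 88)
(b(1) + g)² = (-4 + 88)² = 84² = 7056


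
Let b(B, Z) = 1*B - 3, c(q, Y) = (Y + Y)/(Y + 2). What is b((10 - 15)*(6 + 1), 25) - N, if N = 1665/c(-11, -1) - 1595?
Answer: 4779/2 ≈ 2389.5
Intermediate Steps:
c(q, Y) = 2*Y/(2 + Y) (c(q, Y) = (2*Y)/(2 + Y) = 2*Y/(2 + Y))
b(B, Z) = -3 + B (b(B, Z) = B - 3 = -3 + B)
N = -4855/2 (N = 1665/((2*(-1)/(2 - 1))) - 1595 = 1665/((2*(-1)/1)) - 1595 = 1665/((2*(-1)*1)) - 1595 = 1665/(-2) - 1595 = 1665*(-½) - 1595 = -1665/2 - 1595 = -4855/2 ≈ -2427.5)
b((10 - 15)*(6 + 1), 25) - N = (-3 + (10 - 15)*(6 + 1)) - 1*(-4855/2) = (-3 - 5*7) + 4855/2 = (-3 - 35) + 4855/2 = -38 + 4855/2 = 4779/2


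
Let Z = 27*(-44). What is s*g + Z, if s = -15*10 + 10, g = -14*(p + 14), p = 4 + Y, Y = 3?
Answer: 39972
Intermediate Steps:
p = 7 (p = 4 + 3 = 7)
g = -294 (g = -14*(7 + 14) = -14*21 = -294)
s = -140 (s = -150 + 10 = -140)
Z = -1188
s*g + Z = -140*(-294) - 1188 = 41160 - 1188 = 39972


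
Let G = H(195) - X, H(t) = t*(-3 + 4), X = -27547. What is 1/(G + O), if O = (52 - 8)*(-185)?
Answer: 1/19602 ≈ 5.1015e-5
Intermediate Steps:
H(t) = t (H(t) = t*1 = t)
G = 27742 (G = 195 - 1*(-27547) = 195 + 27547 = 27742)
O = -8140 (O = 44*(-185) = -8140)
1/(G + O) = 1/(27742 - 8140) = 1/19602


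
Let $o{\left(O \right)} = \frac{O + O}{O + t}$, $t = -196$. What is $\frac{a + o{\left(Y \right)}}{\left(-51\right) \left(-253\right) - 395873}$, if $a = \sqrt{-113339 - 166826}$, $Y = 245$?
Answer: $- \frac{1}{38297} - \frac{i \sqrt{280165}}{382970} \approx -2.6112 \cdot 10^{-5} - 0.0013821 i$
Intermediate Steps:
$a = i \sqrt{280165}$ ($a = \sqrt{-280165} = i \sqrt{280165} \approx 529.31 i$)
$o{\left(O \right)} = \frac{2 O}{-196 + O}$ ($o{\left(O \right)} = \frac{O + O}{O - 196} = \frac{2 O}{-196 + O}$)
$\frac{a + o{\left(Y \right)}}{\left(-51\right) \left(-253\right) - 395873} = \frac{i \sqrt{280165} + 2 \cdot 245 \frac{1}{-196 + 245}}{\left(-51\right) \left(-253\right) - 395873} = \frac{i \sqrt{280165} + 2 \cdot 245 \cdot \frac{1}{49}}{12903 - 395873} = \frac{i \sqrt{280165} + 2 \cdot 245 \cdot \frac{1}{49}}{-382970} = \left(i \sqrt{280165} + 10\right) \left(- \frac{1}{382970}\right) = \left(10 + i \sqrt{280165}\right) \left(- \frac{1}{382970}\right) = - \frac{1}{38297} - \frac{i \sqrt{280165}}{382970}$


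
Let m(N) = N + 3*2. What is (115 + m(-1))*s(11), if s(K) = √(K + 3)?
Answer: 120*√14 ≈ 449.00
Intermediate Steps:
s(K) = √(3 + K)
m(N) = 6 + N (m(N) = N + 6 = 6 + N)
(115 + m(-1))*s(11) = (115 + (6 - 1))*√(3 + 11) = (115 + 5)*√14 = 120*√14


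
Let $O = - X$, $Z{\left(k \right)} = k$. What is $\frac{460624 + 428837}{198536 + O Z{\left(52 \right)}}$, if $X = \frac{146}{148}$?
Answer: $\frac{10970019}{2447978} \approx 4.4813$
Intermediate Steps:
$X = \frac{73}{74}$ ($X = 146 \cdot \frac{1}{148} = \frac{73}{74} \approx 0.98649$)
$O = - \frac{73}{74}$ ($O = \left(-1\right) \frac{73}{74} = - \frac{73}{74} \approx -0.98649$)
$\frac{460624 + 428837}{198536 + O Z{\left(52 \right)}} = \frac{460624 + 428837}{198536 - \frac{1898}{37}} = \frac{889461}{198536 - \frac{1898}{37}} = \frac{889461}{\frac{7343934}{37}} = 889461 \cdot \frac{37}{7343934} = \frac{10970019}{2447978}$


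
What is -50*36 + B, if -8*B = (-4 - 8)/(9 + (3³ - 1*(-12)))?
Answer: -57599/32 ≈ -1800.0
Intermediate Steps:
B = 1/32 (B = -(-4 - 8)/(8*(9 + (3³ - 1*(-12)))) = -(-3)/(2*(9 + (27 + 12))) = -(-3)/(2*(9 + 39)) = -(-3)/(2*48) = -⅛*(-¼) = 1/32 ≈ 0.031250)
-50*36 + B = -50*36 + 1/32 = -1800 + 1/32 = -57599/32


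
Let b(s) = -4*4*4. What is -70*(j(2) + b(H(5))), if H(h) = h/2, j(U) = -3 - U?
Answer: 4830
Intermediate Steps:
H(h) = h/2 (H(h) = h*(½) = h/2)
b(s) = -64 (b(s) = -16*4 = -64)
-70*(j(2) + b(H(5))) = -70*((-3 - 1*2) - 64) = -70*((-3 - 2) - 64) = -70*(-5 - 64) = -70*(-69) = 4830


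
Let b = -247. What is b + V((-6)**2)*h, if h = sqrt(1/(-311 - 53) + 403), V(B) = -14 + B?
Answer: -247 + 99*sqrt(164801)/91 ≈ 194.65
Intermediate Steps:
h = 9*sqrt(164801)/182 (h = sqrt(1/(-364) + 403) = sqrt(-1/364 + 403) = sqrt(146691/364) = 9*sqrt(164801)/182 ≈ 20.075)
b + V((-6)**2)*h = -247 + (-14 + (-6)**2)*(9*sqrt(164801)/182) = -247 + (-14 + 36)*(9*sqrt(164801)/182) = -247 + 22*(9*sqrt(164801)/182) = -247 + 99*sqrt(164801)/91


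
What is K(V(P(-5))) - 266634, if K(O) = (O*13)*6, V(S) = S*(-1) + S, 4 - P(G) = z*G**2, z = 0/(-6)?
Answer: -266634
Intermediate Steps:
z = 0 (z = 0*(-1/6) = 0)
P(G) = 4 (P(G) = 4 - 0*G**2 = 4 - 1*0 = 4 + 0 = 4)
V(S) = 0 (V(S) = -S + S = 0)
K(O) = 78*O (K(O) = (13*O)*6 = 78*O)
K(V(P(-5))) - 266634 = 78*0 - 266634 = 0 - 266634 = -266634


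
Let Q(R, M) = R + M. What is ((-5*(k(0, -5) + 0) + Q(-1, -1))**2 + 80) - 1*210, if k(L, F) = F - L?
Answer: 399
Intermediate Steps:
Q(R, M) = M + R
((-5*(k(0, -5) + 0) + Q(-1, -1))**2 + 80) - 1*210 = ((-5*((-5 - 1*0) + 0) + (-1 - 1))**2 + 80) - 1*210 = ((-5*((-5 + 0) + 0) - 2)**2 + 80) - 210 = ((-5*(-5 + 0) - 2)**2 + 80) - 210 = ((-5*(-5) - 2)**2 + 80) - 210 = ((25 - 2)**2 + 80) - 210 = (23**2 + 80) - 210 = (529 + 80) - 210 = 609 - 210 = 399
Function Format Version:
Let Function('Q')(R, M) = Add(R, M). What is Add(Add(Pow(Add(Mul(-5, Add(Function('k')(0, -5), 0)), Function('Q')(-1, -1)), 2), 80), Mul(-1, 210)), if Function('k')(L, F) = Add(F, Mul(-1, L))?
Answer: 399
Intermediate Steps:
Function('Q')(R, M) = Add(M, R)
Add(Add(Pow(Add(Mul(-5, Add(Function('k')(0, -5), 0)), Function('Q')(-1, -1)), 2), 80), Mul(-1, 210)) = Add(Add(Pow(Add(Mul(-5, Add(Add(-5, Mul(-1, 0)), 0)), Add(-1, -1)), 2), 80), Mul(-1, 210)) = Add(Add(Pow(Add(Mul(-5, Add(Add(-5, 0), 0)), -2), 2), 80), -210) = Add(Add(Pow(Add(Mul(-5, Add(-5, 0)), -2), 2), 80), -210) = Add(Add(Pow(Add(Mul(-5, -5), -2), 2), 80), -210) = Add(Add(Pow(Add(25, -2), 2), 80), -210) = Add(Add(Pow(23, 2), 80), -210) = Add(Add(529, 80), -210) = Add(609, -210) = 399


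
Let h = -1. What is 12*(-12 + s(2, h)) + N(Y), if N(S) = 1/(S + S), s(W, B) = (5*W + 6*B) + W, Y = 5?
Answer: -719/10 ≈ -71.900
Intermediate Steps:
s(W, B) = 6*B + 6*W
N(S) = 1/(2*S)
12*(-12 + s(2, h)) + N(Y) = 12*(-12 + (6*(-1) + 6*2)) + (½)/5 = 12*(-12 + (-6 + 12)) + (½)*(⅕) = 12*(-12 + 6) + ⅒ = 12*(-6) + ⅒ = -72 + ⅒ = -719/10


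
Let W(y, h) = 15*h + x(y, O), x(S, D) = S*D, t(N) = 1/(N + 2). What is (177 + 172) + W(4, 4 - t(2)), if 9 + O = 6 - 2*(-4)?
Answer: 1701/4 ≈ 425.25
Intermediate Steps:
t(N) = 1/(2 + N)
O = 5 (O = -9 + (6 - 2*(-4)) = -9 + (6 + 8) = -9 + 14 = 5)
x(S, D) = D*S
W(y, h) = 5*y + 15*h (W(y, h) = 15*h + 5*y = 5*y + 15*h)
(177 + 172) + W(4, 4 - t(2)) = (177 + 172) + (5*4 + 15*(4 - 1/(2 + 2))) = 349 + (20 + 15*(4 - 1/4)) = 349 + (20 + 15*(15/4)) = 349 + (20 + 225/4) = 349 + 305/4 = 1701/4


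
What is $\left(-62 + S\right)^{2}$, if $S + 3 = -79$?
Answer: $20736$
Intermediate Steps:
$S = -82$ ($S = -3 - 79 = -82$)
$\left(-62 + S\right)^{2} = \left(-62 - 82\right)^{2} = \left(-144\right)^{2} = 20736$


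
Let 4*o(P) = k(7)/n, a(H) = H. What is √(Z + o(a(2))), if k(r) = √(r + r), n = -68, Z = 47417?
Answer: √(219256208 - 17*√14)/68 ≈ 217.75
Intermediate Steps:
k(r) = √2*√r (k(r) = √(2*r) = √2*√r)
o(P) = -√14/272 (o(P) = ((√2*√7)/(-68))/4 = (√14*(-1/68))/4 = (-√14/68)/4 = -√14/272)
√(Z + o(a(2))) = √(47417 - √14/272)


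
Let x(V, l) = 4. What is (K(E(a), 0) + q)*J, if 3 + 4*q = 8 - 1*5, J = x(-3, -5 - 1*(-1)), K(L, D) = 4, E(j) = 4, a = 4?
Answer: 16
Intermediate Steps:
J = 4
q = 0 (q = -¾ + (8 - 1*5)/4 = -¾ + (8 - 5)/4 = -¾ + (¼)*3 = -¾ + ¾ = 0)
(K(E(a), 0) + q)*J = (4 + 0)*4 = 4*4 = 16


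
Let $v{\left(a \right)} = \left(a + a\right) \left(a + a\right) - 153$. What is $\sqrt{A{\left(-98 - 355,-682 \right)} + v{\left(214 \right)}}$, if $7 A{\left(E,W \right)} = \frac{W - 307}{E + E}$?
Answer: $\frac{\sqrt{7361689534122}}{6342} \approx 427.82$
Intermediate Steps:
$v{\left(a \right)} = -153 + 4 a^{2}$ ($v{\left(a \right)} = 2 a 2 a - 153 = 4 a^{2} - 153 = -153 + 4 a^{2}$)
$A{\left(E,W \right)} = \frac{-307 + W}{14 E}$ ($A{\left(E,W \right)} = \frac{\left(W - 307\right) \frac{1}{E + E}}{7} = \frac{\left(-307 + W\right) \frac{1}{2 E}}{7} = \frac{\frac{1}{2} \frac{1}{E} \left(-307 + W\right)}{7} = \frac{-307 + W}{14 E}$)
$\sqrt{A{\left(-98 - 355,-682 \right)} + v{\left(214 \right)}} = \sqrt{\frac{-307 - 682}{14 \left(-98 - 355\right)} - \left(153 - 4 \cdot 214^{2}\right)} = \sqrt{\frac{1}{14} \frac{1}{-98 - 355} \left(-989\right) + \left(-153 + 4 \cdot 45796\right)} = \sqrt{\frac{1}{14} \frac{1}{-453} \left(-989\right) + \left(-153 + 183184\right)} = \sqrt{\frac{1}{14} \left(- \frac{1}{453}\right) \left(-989\right) + 183031} = \sqrt{\frac{989}{6342} + 183031} = \sqrt{\frac{1160783591}{6342}} = \frac{\sqrt{7361689534122}}{6342}$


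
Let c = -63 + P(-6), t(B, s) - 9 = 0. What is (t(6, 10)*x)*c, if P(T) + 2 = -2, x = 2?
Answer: -1206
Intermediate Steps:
P(T) = -4 (P(T) = -2 - 2 = -4)
t(B, s) = 9 (t(B, s) = 9 + 0 = 9)
c = -67 (c = -63 - 4 = -67)
(t(6, 10)*x)*c = (9*2)*(-67) = 18*(-67) = -1206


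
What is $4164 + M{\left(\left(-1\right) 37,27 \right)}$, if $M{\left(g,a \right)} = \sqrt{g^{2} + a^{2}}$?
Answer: $4164 + \sqrt{2098} \approx 4209.8$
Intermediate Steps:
$M{\left(g,a \right)} = \sqrt{a^{2} + g^{2}}$
$4164 + M{\left(\left(-1\right) 37,27 \right)} = 4164 + \sqrt{27^{2} + \left(\left(-1\right) 37\right)^{2}} = 4164 + \sqrt{729 + \left(-37\right)^{2}} = 4164 + \sqrt{729 + 1369} = 4164 + \sqrt{2098}$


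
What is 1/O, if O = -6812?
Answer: -1/6812 ≈ -0.00014680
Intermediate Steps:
1/O = 1/(-6812) = -1/6812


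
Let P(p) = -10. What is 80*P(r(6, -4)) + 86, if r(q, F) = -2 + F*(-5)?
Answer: -714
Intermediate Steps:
r(q, F) = -2 - 5*F
80*P(r(6, -4)) + 86 = 80*(-10) + 86 = -800 + 86 = -714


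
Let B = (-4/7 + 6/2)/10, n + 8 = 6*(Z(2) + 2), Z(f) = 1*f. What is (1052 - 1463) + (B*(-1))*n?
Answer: -14521/35 ≈ -414.89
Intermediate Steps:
Z(f) = f
n = 16 (n = -8 + 6*(2 + 2) = -8 + 6*4 = -8 + 24 = 16)
B = 17/70 (B = (-4*⅐ + 6*(½))*(⅒) = (-4/7 + 3)*(⅒) = (17/7)*(⅒) = 17/70 ≈ 0.24286)
(1052 - 1463) + (B*(-1))*n = (1052 - 1463) + ((17/70)*(-1))*16 = -411 - 17/70*16 = -411 - 136/35 = -14521/35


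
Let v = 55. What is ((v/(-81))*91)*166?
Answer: -830830/81 ≈ -10257.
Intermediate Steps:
((v/(-81))*91)*166 = ((55/(-81))*91)*166 = ((55*(-1/81))*91)*166 = -55/81*91*166 = -5005/81*166 = -830830/81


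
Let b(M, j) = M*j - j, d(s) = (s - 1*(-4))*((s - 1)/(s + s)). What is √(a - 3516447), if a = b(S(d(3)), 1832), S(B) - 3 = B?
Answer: 5*I*√1263063/3 ≈ 1873.1*I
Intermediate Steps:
d(s) = (-1 + s)*(4 + s)/(2*s) (d(s) = (s + 4)*((-1 + s)/((2*s))) = (4 + s)*((-1 + s)*(1/(2*s))) = (4 + s)*((-1 + s)/(2*s)) = (-1 + s)*(4 + s)/(2*s))
S(B) = 3 + B
b(M, j) = -j + M*j
a = 23816/3 (a = 1832*(-1 + (3 + (½)*(-4 + 3*(3 + 3))/3)) = 1832*(-1 + (3 + (½)*(⅓)*(-4 + 3*6))) = 1832*(-1 + (3 + (½)*(⅓)*(-4 + 18))) = 1832*(-1 + (3 + (½)*(⅓)*14)) = 1832*(-1 + (3 + 7/3)) = 1832*(-1 + 16/3) = 1832*(13/3) = 23816/3 ≈ 7938.7)
√(a - 3516447) = √(23816/3 - 3516447) = √(-10525525/3) = 5*I*√1263063/3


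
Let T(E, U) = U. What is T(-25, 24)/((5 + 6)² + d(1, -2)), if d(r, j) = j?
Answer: 24/119 ≈ 0.20168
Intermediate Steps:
T(-25, 24)/((5 + 6)² + d(1, -2)) = 24/((5 + 6)² - 2) = 24/(11² - 2) = 24/(121 - 2) = 24/119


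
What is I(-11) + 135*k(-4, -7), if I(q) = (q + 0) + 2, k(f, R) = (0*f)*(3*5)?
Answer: -9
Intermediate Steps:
k(f, R) = 0 (k(f, R) = 0*15 = 0)
I(q) = 2 + q (I(q) = q + 2 = 2 + q)
I(-11) + 135*k(-4, -7) = (2 - 11) + 135*0 = -9 + 0 = -9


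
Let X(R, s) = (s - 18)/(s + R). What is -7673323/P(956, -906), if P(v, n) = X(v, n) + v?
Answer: -191833075/23438 ≈ -8184.7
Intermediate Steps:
X(R, s) = (-18 + s)/(R + s)
P(v, n) = v + (-18 + n)/(n + v) (P(v, n) = (-18 + n)/(v + n) + v = (-18 + n)/(n + v) + v = v + (-18 + n)/(n + v))
-7673323/P(956, -906) = -7673323*(-906 + 956)/(-18 - 906 + 956*(-906 + 956)) = -7673323*50/(-18 - 906 + 956*50) = -7673323*50/(-18 - 906 + 47800) = -7673323/((1/50)*46876) = -7673323/23438/25 = -7673323*25/23438 = -191833075/23438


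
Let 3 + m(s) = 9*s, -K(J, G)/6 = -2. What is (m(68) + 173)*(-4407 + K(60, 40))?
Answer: -3436890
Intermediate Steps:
K(J, G) = 12 (K(J, G) = -6*(-2) = 12)
m(s) = -3 + 9*s
(m(68) + 173)*(-4407 + K(60, 40)) = ((-3 + 9*68) + 173)*(-4407 + 12) = ((-3 + 612) + 173)*(-4395) = (609 + 173)*(-4395) = 782*(-4395) = -3436890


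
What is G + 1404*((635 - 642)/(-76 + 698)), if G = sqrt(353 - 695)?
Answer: -4914/311 + 3*I*sqrt(38) ≈ -15.801 + 18.493*I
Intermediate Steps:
G = 3*I*sqrt(38) (G = sqrt(-342) = 3*I*sqrt(38) ≈ 18.493*I)
G + 1404*((635 - 642)/(-76 + 698)) = 3*I*sqrt(38) + 1404*((635 - 642)/(-76 + 698)) = 3*I*sqrt(38) + 1404*(-7/622) = 3*I*sqrt(38) - 4914/311 = -4914/311 + 3*I*sqrt(38)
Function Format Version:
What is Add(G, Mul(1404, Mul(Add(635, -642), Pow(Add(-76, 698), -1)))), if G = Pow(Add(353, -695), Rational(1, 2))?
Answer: Add(Rational(-4914, 311), Mul(3, I, Pow(38, Rational(1, 2)))) ≈ Add(-15.801, Mul(18.493, I))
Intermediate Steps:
G = Mul(3, I, Pow(38, Rational(1, 2))) (G = Pow(-342, Rational(1, 2)) = Mul(3, I, Pow(38, Rational(1, 2))) ≈ Mul(18.493, I))
Add(G, Mul(1404, Mul(Add(635, -642), Pow(Add(-76, 698), -1)))) = Add(Mul(3, I, Pow(38, Rational(1, 2))), Mul(1404, Mul(Add(635, -642), Pow(Add(-76, 698), -1)))) = Add(Mul(3, I, Pow(38, Rational(1, 2))), Mul(1404, Mul(-7, Pow(622, -1)))) = Add(Mul(3, I, Pow(38, Rational(1, 2))), Mul(1404, Mul(-7, Rational(1, 622)))) = Add(Mul(3, I, Pow(38, Rational(1, 2))), Mul(1404, Rational(-7, 622))) = Add(Mul(3, I, Pow(38, Rational(1, 2))), Rational(-4914, 311)) = Add(Rational(-4914, 311), Mul(3, I, Pow(38, Rational(1, 2))))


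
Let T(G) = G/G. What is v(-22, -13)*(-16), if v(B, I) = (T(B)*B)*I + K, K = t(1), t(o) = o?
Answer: -4592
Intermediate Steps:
K = 1
T(G) = 1
v(B, I) = 1 + B*I (v(B, I) = (1*B)*I + 1 = B*I + 1 = 1 + B*I)
v(-22, -13)*(-16) = (1 - 22*(-13))*(-16) = (1 + 286)*(-16) = 287*(-16) = -4592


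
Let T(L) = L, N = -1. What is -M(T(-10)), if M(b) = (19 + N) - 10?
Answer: -8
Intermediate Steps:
M(b) = 8 (M(b) = (19 - 1) - 10 = 18 - 10 = 8)
-M(T(-10)) = -1*8 = -8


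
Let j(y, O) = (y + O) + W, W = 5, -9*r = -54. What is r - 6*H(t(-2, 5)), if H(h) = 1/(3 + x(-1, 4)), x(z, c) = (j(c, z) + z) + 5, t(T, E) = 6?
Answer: 28/5 ≈ 5.6000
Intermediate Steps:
r = 6 (r = -1/9*(-54) = 6)
j(y, O) = 5 + O + y (j(y, O) = (y + O) + 5 = (O + y) + 5 = 5 + O + y)
x(z, c) = 10 + c + 2*z (x(z, c) = ((5 + z + c) + z) + 5 = ((5 + c + z) + z) + 5 = (5 + c + 2*z) + 5 = 10 + c + 2*z)
H(h) = 1/15 (H(h) = 1/(3 + (10 + 4 + 2*(-1))) = 1/(3 + (10 + 4 - 2)) = 1/(3 + 12) = 1/15)
r - 6*H(t(-2, 5)) = 6 - 6*1/15 = 6 - 2/5 = 28/5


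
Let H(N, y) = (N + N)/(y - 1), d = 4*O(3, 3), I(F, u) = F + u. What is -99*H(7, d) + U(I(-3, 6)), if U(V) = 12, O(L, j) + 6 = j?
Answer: 1542/13 ≈ 118.62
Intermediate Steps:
O(L, j) = -6 + j
d = -12 (d = 4*(-6 + 3) = 4*(-3) = -12)
H(N, y) = 2*N/(-1 + y) (H(N, y) = (2*N)/(-1 + y) = 2*N/(-1 + y))
-99*H(7, d) + U(I(-3, 6)) = -198*7/(-1 - 12) + 12 = -198*7/(-13) + 12 = -198*7*(-1)/13 + 12 = -99*(-14/13) + 12 = 1386/13 + 12 = 1542/13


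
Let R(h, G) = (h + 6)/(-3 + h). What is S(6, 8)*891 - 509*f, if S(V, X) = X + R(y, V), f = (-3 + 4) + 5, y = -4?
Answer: 26736/7 ≈ 3819.4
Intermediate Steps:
R(h, G) = (6 + h)/(-3 + h)
f = 6 (f = 1 + 5 = 6)
S(V, X) = -2/7 + X (S(V, X) = X + (6 - 4)/(-3 - 4) = X + 2/(-7) = X - 1/7*2 = X - 2/7 = -2/7 + X)
S(6, 8)*891 - 509*f = (-2/7 + 8)*891 - 509*6 = (54/7)*891 - 3054 = 48114/7 - 3054 = 26736/7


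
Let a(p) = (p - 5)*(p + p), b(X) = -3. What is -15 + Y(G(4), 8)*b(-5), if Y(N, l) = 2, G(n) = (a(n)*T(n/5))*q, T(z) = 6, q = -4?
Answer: -21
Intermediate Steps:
a(p) = 2*p*(-5 + p) (a(p) = (-5 + p)*(2*p) = 2*p*(-5 + p))
G(n) = -48*n*(-5 + n) (G(n) = ((2*n*(-5 + n))*6)*(-4) = (12*n*(-5 + n))*(-4) = -48*n*(-5 + n))
-15 + Y(G(4), 8)*b(-5) = -15 + 2*(-3) = -15 - 6 = -21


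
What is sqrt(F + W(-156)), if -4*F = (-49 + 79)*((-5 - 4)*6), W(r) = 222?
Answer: sqrt(627) ≈ 25.040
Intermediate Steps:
F = 405 (F = -(-49 + 79)*(-5 - 4)*6/4 = -15*(-9*6)/2 = -15*(-54)/2 = -1/4*(-1620) = 405)
sqrt(F + W(-156)) = sqrt(405 + 222) = sqrt(627)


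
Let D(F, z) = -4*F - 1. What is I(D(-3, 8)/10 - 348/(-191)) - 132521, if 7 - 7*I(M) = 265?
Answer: -927905/7 ≈ -1.3256e+5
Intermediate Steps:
D(F, z) = -1 - 4*F
I(M) = -258/7 (I(M) = 1 - ⅐*265 = 1 - 265/7 = -258/7)
I(D(-3, 8)/10 - 348/(-191)) - 132521 = -258/7 - 132521 = -927905/7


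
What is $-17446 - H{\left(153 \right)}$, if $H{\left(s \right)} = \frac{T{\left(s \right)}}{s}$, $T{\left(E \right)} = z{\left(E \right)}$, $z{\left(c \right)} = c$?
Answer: $-17447$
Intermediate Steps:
$T{\left(E \right)} = E$
$H{\left(s \right)} = 1$ ($H{\left(s \right)} = \frac{s}{s} = 1$)
$-17446 - H{\left(153 \right)} = -17446 - 1 = -17447$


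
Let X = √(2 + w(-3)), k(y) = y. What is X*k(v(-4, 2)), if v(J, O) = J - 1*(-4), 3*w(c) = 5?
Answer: 0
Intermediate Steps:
w(c) = 5/3 (w(c) = (⅓)*5 = 5/3)
v(J, O) = 4 + J (v(J, O) = J + 4 = 4 + J)
X = √33/3 (X = √(2 + 5/3) = √(11/3) = √33/3 ≈ 1.9149)
X*k(v(-4, 2)) = (√33/3)*(4 - 4) = (√33/3)*0 = 0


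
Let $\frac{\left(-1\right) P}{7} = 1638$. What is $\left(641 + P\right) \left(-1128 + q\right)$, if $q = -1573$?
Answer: $29238325$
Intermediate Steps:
$P = -11466$ ($P = \left(-7\right) 1638 = -11466$)
$\left(641 + P\right) \left(-1128 + q\right) = \left(641 - 11466\right) \left(-1128 - 1573\right) = \left(-10825\right) \left(-2701\right) = 29238325$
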